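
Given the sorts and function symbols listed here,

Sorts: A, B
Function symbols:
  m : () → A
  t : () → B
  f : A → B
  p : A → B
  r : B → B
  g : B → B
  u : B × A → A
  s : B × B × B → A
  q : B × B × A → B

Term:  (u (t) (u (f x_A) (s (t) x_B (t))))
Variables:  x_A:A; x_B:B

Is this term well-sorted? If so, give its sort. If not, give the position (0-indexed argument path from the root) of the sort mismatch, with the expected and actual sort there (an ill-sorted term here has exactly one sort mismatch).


  (t) : B
      x_A : A
    (f x_A) : B
      (t) : B
      x_B : B
      (t) : B
    (s (t) x_B (t)) : A
  (u (f x_A) (s (t) x_B (t))) : A
(u (t) (u (f x_A) (s (t) x_B (t)))) : A

well-sorted; sort = A


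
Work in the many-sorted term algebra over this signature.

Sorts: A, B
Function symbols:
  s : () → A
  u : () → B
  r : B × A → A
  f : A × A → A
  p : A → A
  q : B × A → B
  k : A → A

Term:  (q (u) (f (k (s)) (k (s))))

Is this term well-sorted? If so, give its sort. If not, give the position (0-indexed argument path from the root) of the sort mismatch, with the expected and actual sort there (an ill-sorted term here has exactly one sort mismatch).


  (u) : B
      (s) : A
    (k (s)) : A
      (s) : A
    (k (s)) : A
  (f (k (s)) (k (s))) : A
(q (u) (f (k (s)) (k (s)))) : B

well-sorted; sort = B


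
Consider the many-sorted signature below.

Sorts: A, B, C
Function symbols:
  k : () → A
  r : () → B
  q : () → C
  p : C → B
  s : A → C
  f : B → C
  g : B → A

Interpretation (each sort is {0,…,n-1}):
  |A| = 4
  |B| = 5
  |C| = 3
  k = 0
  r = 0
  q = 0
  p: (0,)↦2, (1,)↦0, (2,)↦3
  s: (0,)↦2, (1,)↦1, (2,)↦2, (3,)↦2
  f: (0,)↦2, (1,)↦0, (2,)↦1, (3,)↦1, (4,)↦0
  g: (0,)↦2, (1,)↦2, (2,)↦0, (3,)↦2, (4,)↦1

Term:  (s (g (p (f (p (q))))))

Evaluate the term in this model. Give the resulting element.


value = 2

  q = 0
  (p (q)) = p(0,) = 2
  (f (p (q))) = f(2,) = 1
  (p (f (p (q)))) = p(1,) = 0
  (g (p (f (p (q))))) = g(0,) = 2
  (s (g (p (f (p (q)))))) = s(2,) = 2


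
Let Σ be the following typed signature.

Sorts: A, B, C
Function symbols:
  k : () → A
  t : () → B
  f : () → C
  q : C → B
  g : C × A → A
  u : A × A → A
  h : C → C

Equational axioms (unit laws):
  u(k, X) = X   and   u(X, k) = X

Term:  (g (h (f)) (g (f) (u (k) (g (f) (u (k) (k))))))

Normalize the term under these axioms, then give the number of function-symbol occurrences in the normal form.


size = 8

1. (g (h (f)) (g (f) (u (k) (g (f) (u (k) (k))))))  →  (g (h (f)) (g (f) (g (f) (u (k) (k)))))
2. (g (h (f)) (g (f) (g (f) (u (k) (k)))))  →  (g (h (f)) (g (f) (g (f) (k))))
normal form: (g (h (f)) (g (f) (g (f) (k))))


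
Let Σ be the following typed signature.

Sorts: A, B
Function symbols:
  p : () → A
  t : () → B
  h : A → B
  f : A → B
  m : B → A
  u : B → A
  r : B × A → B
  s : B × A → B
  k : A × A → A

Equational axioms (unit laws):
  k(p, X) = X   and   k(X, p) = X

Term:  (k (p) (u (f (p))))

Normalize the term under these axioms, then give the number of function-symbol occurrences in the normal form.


1. (k (p) (u (f (p))))  →  (u (f (p)))
normal form: (u (f (p)))

size = 3


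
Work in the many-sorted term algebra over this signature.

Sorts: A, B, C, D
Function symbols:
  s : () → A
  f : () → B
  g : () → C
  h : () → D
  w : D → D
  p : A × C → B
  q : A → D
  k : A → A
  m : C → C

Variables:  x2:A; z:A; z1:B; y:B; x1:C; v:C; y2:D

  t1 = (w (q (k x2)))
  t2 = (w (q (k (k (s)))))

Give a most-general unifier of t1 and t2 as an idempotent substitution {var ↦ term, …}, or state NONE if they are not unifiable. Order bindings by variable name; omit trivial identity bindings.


{x2 ↦ (k (s))}


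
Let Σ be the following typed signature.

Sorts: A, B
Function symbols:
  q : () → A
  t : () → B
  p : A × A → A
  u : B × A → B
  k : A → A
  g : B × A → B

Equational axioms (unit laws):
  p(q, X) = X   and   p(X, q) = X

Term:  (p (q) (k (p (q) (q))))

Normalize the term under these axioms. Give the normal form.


1. (p (q) (k (p (q) (q))))  →  (k (p (q) (q)))
2. (k (p (q) (q)))  →  (k (q))

normal form = (k (q))


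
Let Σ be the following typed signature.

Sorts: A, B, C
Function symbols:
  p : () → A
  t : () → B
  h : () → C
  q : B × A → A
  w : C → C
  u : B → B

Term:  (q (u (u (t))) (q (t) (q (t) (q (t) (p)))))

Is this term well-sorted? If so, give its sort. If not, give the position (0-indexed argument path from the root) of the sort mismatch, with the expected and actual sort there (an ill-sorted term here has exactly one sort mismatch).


      (t) : B
    (u (t)) : B
  (u (u (t))) : B
    (t) : B
      (t) : B
        (t) : B
        (p) : A
      (q (t) (p)) : A
    (q (t) (q (t) (p))) : A
  (q (t) (q (t) (q (t) (p)))) : A
(q (u (u (t))) (q (t) (q (t) (q (t) (p))))) : A

well-sorted; sort = A


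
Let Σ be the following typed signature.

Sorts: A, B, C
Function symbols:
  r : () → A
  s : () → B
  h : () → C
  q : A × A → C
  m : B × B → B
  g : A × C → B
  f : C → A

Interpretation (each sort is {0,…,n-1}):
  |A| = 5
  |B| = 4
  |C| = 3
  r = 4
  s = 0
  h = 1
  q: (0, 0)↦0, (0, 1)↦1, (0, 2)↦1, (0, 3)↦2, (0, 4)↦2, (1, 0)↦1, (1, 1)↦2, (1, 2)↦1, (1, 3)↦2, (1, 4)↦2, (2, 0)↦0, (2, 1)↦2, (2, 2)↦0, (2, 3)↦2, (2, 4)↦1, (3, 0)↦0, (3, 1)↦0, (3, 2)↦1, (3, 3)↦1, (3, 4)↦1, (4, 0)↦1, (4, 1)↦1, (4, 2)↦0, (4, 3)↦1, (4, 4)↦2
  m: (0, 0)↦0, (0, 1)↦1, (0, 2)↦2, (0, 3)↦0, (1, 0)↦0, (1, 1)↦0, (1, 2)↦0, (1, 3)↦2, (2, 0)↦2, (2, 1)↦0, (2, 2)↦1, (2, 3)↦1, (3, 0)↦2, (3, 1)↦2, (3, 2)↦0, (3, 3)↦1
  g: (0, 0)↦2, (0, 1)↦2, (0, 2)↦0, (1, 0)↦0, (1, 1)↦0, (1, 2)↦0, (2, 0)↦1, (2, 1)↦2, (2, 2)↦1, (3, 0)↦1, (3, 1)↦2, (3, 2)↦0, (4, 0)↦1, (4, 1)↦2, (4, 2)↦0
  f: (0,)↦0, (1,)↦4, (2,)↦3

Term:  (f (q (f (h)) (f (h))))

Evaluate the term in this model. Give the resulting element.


value = 3

  h = 1
  (f (h)) = f(1,) = 4
  h = 1
  (f (h)) = f(1,) = 4
  (q (f (h)) (f (h))) = q(4, 4) = 2
  (f (q (f (h)) (f (h)))) = f(2,) = 3


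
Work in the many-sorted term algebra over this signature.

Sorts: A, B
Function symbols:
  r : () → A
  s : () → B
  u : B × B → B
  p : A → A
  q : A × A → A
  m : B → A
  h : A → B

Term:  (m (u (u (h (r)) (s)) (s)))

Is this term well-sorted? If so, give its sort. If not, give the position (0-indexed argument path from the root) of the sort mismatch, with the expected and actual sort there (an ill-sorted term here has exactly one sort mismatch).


        (r) : A
      (h (r)) : B
      (s) : B
    (u (h (r)) (s)) : B
    (s) : B
  (u (u (h (r)) (s)) (s)) : B
(m (u (u (h (r)) (s)) (s))) : A

well-sorted; sort = A


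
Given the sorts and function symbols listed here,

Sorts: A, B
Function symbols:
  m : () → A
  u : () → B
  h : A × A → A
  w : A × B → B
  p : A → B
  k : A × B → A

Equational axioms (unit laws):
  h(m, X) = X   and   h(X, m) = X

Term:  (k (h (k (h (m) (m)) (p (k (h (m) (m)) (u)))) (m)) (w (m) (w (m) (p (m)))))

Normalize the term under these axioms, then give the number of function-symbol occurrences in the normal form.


size = 13

1. (k (h (k (h (m) (m)) (p (k (h (m) (m)) (u)))) (m)) (w (m) (w (m) (p (m)))))  →  (k (k (h (m) (m)) (p (k (h (m) (m)) (u)))) (w (m) (w (m) (p (m)))))
2. (k (k (h (m) (m)) (p (k (h (m) (m)) (u)))) (w (m) (w (m) (p (m)))))  →  (k (k (m) (p (k (h (m) (m)) (u)))) (w (m) (w (m) (p (m)))))
3. (k (k (m) (p (k (h (m) (m)) (u)))) (w (m) (w (m) (p (m)))))  →  (k (k (m) (p (k (m) (u)))) (w (m) (w (m) (p (m)))))
normal form: (k (k (m) (p (k (m) (u)))) (w (m) (w (m) (p (m)))))


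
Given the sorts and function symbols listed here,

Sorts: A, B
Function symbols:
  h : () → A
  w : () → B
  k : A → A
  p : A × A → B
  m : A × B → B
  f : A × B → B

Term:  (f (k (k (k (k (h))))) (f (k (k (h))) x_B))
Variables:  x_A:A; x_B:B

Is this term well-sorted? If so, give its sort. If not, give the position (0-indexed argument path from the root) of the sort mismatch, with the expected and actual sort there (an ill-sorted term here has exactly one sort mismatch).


          (h) : A
        (k (h)) : A
      (k (k (h))) : A
    (k (k (k (h)))) : A
  (k (k (k (k (h))))) : A
        (h) : A
      (k (h)) : A
    (k (k (h))) : A
    x_B : B
  (f (k (k (h))) x_B) : B
(f (k (k (k (k (h))))) (f (k (k (h))) x_B)) : B

well-sorted; sort = B


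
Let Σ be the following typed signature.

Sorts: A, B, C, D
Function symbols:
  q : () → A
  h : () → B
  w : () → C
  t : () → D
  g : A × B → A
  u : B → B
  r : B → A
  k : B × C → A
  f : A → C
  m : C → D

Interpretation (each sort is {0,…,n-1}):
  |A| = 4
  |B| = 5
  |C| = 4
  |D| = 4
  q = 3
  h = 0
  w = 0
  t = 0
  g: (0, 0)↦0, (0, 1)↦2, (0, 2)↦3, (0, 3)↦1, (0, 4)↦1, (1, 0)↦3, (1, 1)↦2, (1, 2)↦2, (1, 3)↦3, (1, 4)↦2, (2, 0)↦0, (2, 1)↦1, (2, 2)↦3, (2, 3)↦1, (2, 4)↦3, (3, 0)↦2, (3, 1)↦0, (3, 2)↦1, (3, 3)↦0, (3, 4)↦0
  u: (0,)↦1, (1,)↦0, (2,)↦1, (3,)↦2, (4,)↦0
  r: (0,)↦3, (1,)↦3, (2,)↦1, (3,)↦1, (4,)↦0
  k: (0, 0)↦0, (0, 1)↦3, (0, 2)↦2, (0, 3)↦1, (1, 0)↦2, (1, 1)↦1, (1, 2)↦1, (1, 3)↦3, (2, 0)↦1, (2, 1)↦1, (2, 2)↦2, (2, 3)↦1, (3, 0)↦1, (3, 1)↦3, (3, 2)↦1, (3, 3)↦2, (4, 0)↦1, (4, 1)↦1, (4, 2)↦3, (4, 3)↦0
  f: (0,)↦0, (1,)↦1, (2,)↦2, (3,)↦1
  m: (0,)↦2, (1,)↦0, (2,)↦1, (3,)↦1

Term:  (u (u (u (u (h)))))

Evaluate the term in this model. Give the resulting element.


value = 0

  h = 0
  (u (h)) = u(0,) = 1
  (u (u (h))) = u(1,) = 0
  (u (u (u (h)))) = u(0,) = 1
  (u (u (u (u (h))))) = u(1,) = 0


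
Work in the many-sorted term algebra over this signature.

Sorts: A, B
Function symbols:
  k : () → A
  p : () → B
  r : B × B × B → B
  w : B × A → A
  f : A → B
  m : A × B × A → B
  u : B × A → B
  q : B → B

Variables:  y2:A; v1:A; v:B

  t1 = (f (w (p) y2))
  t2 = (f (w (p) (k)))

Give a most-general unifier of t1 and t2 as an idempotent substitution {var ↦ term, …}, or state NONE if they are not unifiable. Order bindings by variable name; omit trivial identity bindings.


{y2 ↦ (k)}


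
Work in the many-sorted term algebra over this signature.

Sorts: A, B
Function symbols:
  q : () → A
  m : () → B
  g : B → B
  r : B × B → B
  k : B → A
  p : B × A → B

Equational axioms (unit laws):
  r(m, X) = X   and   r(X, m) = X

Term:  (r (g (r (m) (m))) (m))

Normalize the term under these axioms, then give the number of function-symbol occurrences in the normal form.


1. (r (g (r (m) (m))) (m))  →  (g (r (m) (m)))
2. (g (r (m) (m)))  →  (g (m))
normal form: (g (m))

size = 2


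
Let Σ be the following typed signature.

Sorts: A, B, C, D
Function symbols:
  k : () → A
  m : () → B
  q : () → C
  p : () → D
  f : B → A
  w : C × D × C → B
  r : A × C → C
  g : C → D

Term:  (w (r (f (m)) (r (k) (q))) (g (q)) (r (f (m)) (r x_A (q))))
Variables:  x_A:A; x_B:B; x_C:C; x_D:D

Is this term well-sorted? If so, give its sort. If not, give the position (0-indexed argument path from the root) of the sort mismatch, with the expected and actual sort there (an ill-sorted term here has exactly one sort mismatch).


well-sorted; sort = B

      (m) : B
    (f (m)) : A
      (k) : A
      (q) : C
    (r (k) (q)) : C
  (r (f (m)) (r (k) (q))) : C
    (q) : C
  (g (q)) : D
      (m) : B
    (f (m)) : A
      x_A : A
      (q) : C
    (r x_A (q)) : C
  (r (f (m)) (r x_A (q))) : C
(w (r (f (m)) (r (k) (q))) (g (q)) (r (f (m)) (r x_A (q)))) : B


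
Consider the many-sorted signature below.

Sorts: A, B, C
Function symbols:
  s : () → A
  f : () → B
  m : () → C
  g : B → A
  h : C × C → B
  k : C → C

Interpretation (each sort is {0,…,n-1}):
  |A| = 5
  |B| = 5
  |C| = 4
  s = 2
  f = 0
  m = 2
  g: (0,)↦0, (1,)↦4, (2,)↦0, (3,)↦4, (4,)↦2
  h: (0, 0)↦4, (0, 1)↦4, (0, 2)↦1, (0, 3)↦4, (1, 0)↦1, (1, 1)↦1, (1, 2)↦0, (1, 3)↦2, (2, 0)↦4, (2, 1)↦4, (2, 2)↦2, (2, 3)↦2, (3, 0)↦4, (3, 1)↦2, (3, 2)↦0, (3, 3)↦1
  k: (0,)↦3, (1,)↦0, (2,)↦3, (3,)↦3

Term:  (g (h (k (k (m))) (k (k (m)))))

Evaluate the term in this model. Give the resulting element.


  m = 2
  (k (m)) = k(2,) = 3
  (k (k (m))) = k(3,) = 3
  m = 2
  (k (m)) = k(2,) = 3
  (k (k (m))) = k(3,) = 3
  (h (k (k (m))) (k (k (m)))) = h(3, 3) = 1
  (g (h (k (k (m))) (k (k (m))))) = g(1,) = 4

value = 4


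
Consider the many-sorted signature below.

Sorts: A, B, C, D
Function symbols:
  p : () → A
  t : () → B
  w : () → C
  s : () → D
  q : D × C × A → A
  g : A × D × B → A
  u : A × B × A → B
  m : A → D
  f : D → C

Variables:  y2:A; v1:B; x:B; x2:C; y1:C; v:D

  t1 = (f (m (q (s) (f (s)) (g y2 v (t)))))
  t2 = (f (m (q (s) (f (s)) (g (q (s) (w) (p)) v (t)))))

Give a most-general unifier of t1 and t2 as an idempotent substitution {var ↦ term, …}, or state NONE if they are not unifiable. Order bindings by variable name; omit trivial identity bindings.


{y2 ↦ (q (s) (w) (p))}


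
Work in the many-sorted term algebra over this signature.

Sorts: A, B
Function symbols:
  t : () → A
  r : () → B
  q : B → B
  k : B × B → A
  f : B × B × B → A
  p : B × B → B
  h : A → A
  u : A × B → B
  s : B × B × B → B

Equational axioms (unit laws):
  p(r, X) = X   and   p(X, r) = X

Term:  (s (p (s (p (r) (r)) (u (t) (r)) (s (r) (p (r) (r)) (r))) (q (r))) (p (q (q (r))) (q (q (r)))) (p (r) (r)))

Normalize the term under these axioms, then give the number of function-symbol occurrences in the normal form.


1. (s (p (s (p (r) (r)) (u (t) (r)) (s (r) (p (r) (r)) (r))) (q (r))) (p (q (q (r))) (q (q (r)))) (p (r) (r)))  →  (s (p (s (r) (u (t) (r)) (s (r) (p (r) (r)) (r))) (q (r))) (p (q (q (r))) (q (q (r)))) (p (r) (r)))
2. (s (p (s (r) (u (t) (r)) (s (r) (p (r) (r)) (r))) (q (r))) (p (q (q (r))) (q (q (r)))) (p (r) (r)))  →  (s (p (s (r) (u (t) (r)) (s (r) (r) (r))) (q (r))) (p (q (q (r))) (q (q (r)))) (p (r) (r)))
3. (s (p (s (r) (u (t) (r)) (s (r) (r) (r))) (q (r))) (p (q (q (r))) (q (q (r)))) (p (r) (r)))  →  (s (p (s (r) (u (t) (r)) (s (r) (r) (r))) (q (r))) (p (q (q (r))) (q (q (r)))) (r))
normal form: (s (p (s (r) (u (t) (r)) (s (r) (r) (r))) (q (r))) (p (q (q (r))) (q (q (r)))) (r))

size = 21


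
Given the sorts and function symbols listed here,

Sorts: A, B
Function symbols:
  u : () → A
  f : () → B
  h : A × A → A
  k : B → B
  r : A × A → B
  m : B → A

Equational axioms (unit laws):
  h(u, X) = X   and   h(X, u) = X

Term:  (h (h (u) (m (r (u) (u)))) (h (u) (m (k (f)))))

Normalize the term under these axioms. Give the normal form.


normal form = (h (m (r (u) (u))) (m (k (f))))

1. (h (h (u) (m (r (u) (u)))) (h (u) (m (k (f)))))  →  (h (m (r (u) (u))) (h (u) (m (k (f)))))
2. (h (m (r (u) (u))) (h (u) (m (k (f)))))  →  (h (m (r (u) (u))) (m (k (f))))


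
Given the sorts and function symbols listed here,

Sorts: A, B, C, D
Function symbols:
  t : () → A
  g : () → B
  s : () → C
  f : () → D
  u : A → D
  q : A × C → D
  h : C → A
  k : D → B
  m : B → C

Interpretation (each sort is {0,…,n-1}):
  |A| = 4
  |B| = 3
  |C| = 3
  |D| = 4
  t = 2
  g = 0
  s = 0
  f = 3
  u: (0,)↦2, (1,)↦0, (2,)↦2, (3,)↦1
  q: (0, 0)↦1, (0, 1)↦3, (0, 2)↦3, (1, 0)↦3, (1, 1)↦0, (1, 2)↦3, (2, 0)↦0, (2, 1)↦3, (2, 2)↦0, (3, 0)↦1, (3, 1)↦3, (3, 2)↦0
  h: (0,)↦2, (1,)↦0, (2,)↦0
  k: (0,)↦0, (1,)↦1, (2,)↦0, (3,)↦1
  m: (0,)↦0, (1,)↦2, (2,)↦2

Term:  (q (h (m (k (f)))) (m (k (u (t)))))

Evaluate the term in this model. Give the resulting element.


value = 1

  f = 3
  (k (f)) = k(3,) = 1
  (m (k (f))) = m(1,) = 2
  (h (m (k (f)))) = h(2,) = 0
  t = 2
  (u (t)) = u(2,) = 2
  (k (u (t))) = k(2,) = 0
  (m (k (u (t)))) = m(0,) = 0
  (q (h (m (k (f)))) (m (k (u (t))))) = q(0, 0) = 1


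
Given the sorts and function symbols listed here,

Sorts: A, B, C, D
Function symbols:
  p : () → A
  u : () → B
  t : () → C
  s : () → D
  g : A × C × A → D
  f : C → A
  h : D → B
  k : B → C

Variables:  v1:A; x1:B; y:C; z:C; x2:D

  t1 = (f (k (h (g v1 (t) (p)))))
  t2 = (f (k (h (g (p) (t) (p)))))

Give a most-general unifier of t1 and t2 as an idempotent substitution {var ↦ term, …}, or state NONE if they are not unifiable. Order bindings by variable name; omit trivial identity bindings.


{v1 ↦ (p)}


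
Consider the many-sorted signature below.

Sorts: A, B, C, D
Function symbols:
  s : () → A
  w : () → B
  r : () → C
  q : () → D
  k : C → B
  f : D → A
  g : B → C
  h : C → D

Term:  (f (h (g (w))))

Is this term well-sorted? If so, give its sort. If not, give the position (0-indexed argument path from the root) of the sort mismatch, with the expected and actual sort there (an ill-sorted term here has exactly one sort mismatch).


      (w) : B
    (g (w)) : C
  (h (g (w))) : D
(f (h (g (w)))) : A

well-sorted; sort = A


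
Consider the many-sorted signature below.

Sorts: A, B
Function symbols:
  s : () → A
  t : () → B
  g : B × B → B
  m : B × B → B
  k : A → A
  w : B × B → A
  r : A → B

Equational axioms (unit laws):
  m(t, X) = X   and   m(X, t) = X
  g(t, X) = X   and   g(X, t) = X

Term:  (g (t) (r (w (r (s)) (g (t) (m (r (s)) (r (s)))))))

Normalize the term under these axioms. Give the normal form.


normal form = (r (w (r (s)) (m (r (s)) (r (s)))))

1. (g (t) (r (w (r (s)) (g (t) (m (r (s)) (r (s)))))))  →  (r (w (r (s)) (g (t) (m (r (s)) (r (s))))))
2. (r (w (r (s)) (g (t) (m (r (s)) (r (s))))))  →  (r (w (r (s)) (m (r (s)) (r (s)))))


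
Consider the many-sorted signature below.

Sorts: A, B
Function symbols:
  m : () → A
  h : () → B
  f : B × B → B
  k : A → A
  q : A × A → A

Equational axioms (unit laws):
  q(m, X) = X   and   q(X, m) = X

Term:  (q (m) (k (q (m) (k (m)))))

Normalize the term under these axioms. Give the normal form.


normal form = (k (k (m)))

1. (q (m) (k (q (m) (k (m)))))  →  (k (q (m) (k (m))))
2. (k (q (m) (k (m))))  →  (k (k (m)))


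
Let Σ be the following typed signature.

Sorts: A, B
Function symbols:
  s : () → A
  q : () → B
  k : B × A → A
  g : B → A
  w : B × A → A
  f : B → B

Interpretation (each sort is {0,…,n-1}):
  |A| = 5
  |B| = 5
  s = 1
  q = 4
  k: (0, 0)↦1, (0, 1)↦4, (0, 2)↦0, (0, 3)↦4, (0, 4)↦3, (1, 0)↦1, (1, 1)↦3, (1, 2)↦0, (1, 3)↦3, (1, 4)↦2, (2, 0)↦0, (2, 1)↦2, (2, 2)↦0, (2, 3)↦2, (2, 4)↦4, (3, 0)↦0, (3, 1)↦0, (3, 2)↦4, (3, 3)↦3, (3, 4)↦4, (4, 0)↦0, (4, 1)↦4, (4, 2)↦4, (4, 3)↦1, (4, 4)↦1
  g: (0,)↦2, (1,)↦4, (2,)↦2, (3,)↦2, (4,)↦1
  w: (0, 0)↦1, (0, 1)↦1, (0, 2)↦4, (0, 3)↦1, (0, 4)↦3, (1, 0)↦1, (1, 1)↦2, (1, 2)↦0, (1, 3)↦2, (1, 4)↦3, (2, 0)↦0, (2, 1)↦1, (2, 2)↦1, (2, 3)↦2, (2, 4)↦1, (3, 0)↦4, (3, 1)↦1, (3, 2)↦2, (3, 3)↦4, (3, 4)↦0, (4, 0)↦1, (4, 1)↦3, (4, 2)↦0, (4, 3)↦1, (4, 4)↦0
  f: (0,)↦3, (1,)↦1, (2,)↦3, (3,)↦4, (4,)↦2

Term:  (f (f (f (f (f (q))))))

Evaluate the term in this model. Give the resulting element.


value = 3

  q = 4
  (f (q)) = f(4,) = 2
  (f (f (q))) = f(2,) = 3
  (f (f (f (q)))) = f(3,) = 4
  (f (f (f (f (q))))) = f(4,) = 2
  (f (f (f (f (f (q)))))) = f(2,) = 3


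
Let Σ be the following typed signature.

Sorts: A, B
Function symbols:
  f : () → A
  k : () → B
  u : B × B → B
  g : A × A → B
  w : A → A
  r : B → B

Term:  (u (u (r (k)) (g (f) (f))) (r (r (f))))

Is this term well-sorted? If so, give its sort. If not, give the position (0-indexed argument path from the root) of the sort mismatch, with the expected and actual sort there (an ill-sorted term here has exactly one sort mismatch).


ill-sorted at position [1, 0, 0]: expected B, got A

      (k) : B
    (r (k)) : B
      (f) : A
      (f) : A
    (g (f) (f)) : B
  (u (r (k)) (g (f) (f))) : B
      (f) : A
    (r (f)) : ✗ arg 0 at [1, 0, 0] has sort A, expected B


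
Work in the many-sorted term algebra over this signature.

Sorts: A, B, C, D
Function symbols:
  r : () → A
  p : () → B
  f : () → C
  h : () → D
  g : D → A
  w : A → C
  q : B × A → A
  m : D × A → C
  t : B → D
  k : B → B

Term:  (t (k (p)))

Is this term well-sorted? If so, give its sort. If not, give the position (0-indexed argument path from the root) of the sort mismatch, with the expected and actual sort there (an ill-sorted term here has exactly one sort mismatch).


well-sorted; sort = D

    (p) : B
  (k (p)) : B
(t (k (p))) : D


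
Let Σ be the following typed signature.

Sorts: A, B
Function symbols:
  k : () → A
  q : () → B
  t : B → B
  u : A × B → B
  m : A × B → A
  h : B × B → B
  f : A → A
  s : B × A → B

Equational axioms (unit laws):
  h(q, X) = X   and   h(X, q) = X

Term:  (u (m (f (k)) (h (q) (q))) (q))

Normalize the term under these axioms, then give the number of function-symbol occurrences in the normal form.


size = 6

1. (u (m (f (k)) (h (q) (q))) (q))  →  (u (m (f (k)) (q)) (q))
normal form: (u (m (f (k)) (q)) (q))


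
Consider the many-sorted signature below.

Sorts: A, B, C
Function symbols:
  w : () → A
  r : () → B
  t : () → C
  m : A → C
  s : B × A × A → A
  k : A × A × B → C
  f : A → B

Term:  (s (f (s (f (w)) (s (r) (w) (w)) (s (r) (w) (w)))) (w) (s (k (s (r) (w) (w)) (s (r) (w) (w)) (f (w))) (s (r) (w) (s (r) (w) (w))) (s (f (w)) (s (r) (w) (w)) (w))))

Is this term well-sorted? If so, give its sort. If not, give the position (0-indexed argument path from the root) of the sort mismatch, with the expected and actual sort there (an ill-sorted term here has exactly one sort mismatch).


        (w) : A
      (f (w)) : B
        (r) : B
        (w) : A
        (w) : A
      (s (r) (w) (w)) : A
        (r) : B
        (w) : A
        (w) : A
      (s (r) (w) (w)) : A
    (s (f (w)) (s (r) (w) (w)) (s (r) (w) (w))) : A
  (f (s (f (w)) (s (r) (w) (w)) (s (r) (w) (w)))) : B
  (w) : A
        (r) : B
        (w) : A
        (w) : A
      (s (r) (w) (w)) : A
        (r) : B
        (w) : A
        (w) : A
      (s (r) (w) (w)) : A
        (w) : A
      (f (w)) : B
    (k (s (r) (w) (w)) (s (r) (w) (w)) (f (w))) : C
      (r) : B
      (w) : A
        (r) : B
        (w) : A
        (w) : A
      (s (r) (w) (w)) : A
    (s (r) (w) (s (r) (w) (w))) : A
        (w) : A
      (f (w)) : B
        (r) : B
        (w) : A
        (w) : A
      (s (r) (w) (w)) : A
      (w) : A
    (s (f (w)) (s (r) (w) (w)) (w)) : A
  (s (k (s (r) (w) (w)) (s (r) (w) (w)) (f (w))) (s (r) (w) (s (r) (w) (w))) (s (f (w)) (s (r) (w) (w)) (w))) : ✗ arg 0 at [2, 0] has sort C, expected B

ill-sorted at position [2, 0]: expected B, got C


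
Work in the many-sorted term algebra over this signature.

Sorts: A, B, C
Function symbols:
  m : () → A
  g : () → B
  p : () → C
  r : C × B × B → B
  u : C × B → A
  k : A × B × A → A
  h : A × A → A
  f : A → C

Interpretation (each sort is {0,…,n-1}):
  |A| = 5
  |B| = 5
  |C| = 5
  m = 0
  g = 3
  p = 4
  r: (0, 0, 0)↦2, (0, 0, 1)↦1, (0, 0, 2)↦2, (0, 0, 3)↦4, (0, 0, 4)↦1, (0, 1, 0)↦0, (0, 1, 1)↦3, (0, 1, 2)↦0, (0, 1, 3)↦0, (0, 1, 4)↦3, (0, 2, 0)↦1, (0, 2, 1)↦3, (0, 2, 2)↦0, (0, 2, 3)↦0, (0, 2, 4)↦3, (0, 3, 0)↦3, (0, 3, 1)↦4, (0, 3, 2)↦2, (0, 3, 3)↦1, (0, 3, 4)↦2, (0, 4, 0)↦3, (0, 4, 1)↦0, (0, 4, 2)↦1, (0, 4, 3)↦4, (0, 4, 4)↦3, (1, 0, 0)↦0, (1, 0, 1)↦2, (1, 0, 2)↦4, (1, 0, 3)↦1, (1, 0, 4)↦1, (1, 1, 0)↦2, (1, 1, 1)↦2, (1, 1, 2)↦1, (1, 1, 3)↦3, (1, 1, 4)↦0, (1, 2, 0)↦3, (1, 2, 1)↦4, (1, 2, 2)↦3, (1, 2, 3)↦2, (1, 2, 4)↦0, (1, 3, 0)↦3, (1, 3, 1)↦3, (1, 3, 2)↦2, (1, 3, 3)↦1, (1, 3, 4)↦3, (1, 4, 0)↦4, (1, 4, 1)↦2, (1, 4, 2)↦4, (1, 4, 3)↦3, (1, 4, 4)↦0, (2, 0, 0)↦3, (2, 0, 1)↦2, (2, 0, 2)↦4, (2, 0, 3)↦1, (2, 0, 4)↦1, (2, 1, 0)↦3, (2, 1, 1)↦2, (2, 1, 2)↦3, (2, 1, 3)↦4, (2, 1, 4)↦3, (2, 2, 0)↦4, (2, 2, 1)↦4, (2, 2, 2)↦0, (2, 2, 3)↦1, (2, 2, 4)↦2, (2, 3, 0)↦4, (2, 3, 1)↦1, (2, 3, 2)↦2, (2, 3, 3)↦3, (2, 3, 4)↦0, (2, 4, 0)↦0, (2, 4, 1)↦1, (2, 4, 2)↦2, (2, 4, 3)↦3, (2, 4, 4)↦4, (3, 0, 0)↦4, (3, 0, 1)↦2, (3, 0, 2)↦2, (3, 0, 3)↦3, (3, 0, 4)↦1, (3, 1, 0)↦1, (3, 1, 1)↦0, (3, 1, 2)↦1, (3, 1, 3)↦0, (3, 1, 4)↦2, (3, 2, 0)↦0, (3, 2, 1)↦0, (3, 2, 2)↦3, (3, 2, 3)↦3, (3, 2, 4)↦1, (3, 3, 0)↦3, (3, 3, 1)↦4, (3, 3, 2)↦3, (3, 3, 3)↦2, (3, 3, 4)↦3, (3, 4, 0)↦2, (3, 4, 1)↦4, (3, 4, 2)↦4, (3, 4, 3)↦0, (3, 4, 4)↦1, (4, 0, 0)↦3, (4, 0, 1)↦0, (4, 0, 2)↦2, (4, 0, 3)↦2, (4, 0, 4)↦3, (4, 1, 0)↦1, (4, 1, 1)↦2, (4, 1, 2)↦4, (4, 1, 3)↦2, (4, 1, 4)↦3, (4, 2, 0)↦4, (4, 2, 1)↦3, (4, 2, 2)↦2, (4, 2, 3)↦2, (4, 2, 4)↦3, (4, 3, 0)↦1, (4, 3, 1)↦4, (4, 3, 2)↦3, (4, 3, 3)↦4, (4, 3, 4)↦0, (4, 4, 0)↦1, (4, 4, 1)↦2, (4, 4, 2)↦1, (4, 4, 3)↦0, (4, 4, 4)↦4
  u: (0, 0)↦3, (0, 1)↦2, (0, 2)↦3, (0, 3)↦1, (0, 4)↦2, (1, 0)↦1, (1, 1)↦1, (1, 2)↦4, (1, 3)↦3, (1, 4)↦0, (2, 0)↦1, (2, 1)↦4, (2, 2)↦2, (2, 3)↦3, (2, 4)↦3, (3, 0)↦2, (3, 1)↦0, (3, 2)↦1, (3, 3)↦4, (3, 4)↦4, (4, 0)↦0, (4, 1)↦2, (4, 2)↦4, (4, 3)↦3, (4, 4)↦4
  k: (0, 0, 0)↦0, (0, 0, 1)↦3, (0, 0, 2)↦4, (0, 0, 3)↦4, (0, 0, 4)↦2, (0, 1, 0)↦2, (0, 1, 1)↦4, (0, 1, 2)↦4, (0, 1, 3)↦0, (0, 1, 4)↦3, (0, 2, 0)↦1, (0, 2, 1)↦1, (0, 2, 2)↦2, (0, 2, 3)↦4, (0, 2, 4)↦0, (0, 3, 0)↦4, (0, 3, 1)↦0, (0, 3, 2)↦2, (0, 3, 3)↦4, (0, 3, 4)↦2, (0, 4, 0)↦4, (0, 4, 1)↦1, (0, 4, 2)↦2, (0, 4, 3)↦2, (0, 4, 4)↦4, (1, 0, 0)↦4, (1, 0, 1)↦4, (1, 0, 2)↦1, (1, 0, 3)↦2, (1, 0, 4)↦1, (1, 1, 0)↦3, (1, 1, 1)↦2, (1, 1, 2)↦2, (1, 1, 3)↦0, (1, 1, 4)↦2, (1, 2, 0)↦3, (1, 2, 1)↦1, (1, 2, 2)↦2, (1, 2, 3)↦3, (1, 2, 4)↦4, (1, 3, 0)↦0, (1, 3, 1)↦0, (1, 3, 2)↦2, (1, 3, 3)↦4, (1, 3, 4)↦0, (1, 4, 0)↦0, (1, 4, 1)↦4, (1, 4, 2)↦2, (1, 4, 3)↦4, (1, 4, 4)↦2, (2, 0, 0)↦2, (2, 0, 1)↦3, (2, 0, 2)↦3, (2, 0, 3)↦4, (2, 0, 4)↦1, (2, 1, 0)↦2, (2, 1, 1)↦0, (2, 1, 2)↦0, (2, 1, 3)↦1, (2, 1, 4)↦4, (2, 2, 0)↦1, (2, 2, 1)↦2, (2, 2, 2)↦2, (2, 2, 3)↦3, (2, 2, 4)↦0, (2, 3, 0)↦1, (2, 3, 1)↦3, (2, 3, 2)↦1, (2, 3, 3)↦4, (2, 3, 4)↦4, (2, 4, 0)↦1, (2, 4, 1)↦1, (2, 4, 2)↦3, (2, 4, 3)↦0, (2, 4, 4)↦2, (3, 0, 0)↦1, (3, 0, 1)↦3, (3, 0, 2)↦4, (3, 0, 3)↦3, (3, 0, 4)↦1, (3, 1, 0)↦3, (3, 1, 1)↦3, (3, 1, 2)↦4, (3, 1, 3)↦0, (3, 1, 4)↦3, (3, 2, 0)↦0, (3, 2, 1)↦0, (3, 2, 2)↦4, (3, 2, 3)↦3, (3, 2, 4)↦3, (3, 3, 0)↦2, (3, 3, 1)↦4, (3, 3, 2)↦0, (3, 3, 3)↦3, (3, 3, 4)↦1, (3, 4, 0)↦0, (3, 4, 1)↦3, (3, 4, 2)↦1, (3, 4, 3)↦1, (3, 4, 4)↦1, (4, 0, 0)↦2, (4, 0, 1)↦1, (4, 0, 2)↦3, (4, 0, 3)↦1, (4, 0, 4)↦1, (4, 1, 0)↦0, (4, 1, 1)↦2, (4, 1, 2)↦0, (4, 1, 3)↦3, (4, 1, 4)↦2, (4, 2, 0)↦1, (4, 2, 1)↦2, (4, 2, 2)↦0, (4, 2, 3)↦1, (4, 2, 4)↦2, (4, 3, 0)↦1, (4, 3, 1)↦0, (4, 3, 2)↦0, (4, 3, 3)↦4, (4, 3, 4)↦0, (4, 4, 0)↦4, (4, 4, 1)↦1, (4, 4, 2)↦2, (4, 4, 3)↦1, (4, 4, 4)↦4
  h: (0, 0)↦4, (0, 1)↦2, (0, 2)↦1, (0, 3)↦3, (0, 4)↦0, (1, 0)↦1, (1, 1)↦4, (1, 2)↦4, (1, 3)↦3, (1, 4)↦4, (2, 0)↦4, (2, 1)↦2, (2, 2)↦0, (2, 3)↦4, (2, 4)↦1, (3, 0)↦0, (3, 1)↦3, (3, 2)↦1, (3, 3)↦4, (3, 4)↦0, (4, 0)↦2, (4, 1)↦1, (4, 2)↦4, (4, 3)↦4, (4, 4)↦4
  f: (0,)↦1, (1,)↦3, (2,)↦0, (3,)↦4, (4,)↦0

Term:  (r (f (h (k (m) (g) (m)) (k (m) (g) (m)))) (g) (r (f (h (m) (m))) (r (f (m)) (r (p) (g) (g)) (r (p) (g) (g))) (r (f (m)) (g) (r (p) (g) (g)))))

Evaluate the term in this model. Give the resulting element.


value = 2

  m = 0
  g = 3
  m = 0
  (k (m) (g) (m)) = k(0, 3, 0) = 4
  m = 0
  g = 3
  m = 0
  (k (m) (g) (m)) = k(0, 3, 0) = 4
  (h (k (m) (g) (m)) (k (m) (g) (m))) = h(4, 4) = 4
  (f (h (k (m) (g) (m)) (k (m) (g) (m)))) = f(4,) = 0
  g = 3
  m = 0
  m = 0
  (h (m) (m)) = h(0, 0) = 4
  (f (h (m) (m))) = f(4,) = 0
  m = 0
  (f (m)) = f(0,) = 1
  p = 4
  g = 3
  g = 3
  (r (p) (g) (g)) = r(4, 3, 3) = 4
  p = 4
  g = 3
  g = 3
  (r (p) (g) (g)) = r(4, 3, 3) = 4
  (r (f (m)) (r (p) (g) (g)) (r (p) (g) (g))) = r(1, 4, 4) = 0
  m = 0
  (f (m)) = f(0,) = 1
  g = 3
  p = 4
  g = 3
  g = 3
  (r (p) (g) (g)) = r(4, 3, 3) = 4
  (r (f (m)) (g) (r (p) (g) (g))) = r(1, 3, 4) = 3
  (r (f (h (m) (m))) (r (f (m)) (r (p) (g) (g)) (r (p) (g) (g))) (r (f (m)) (g) (r (p) (g) (g)))) = r(0, 0, 3) = 4
  (r (f (h (k (m) (g) (m)) (k (m) (g) (m)))) (g) (r (f (h (m) (m))) (r (f (m)) (r (p) (g) (g)) (r (p) (g) (g))) (r (f (m)) (g) (r (p) (g) (g))))) = r(0, 3, 4) = 2


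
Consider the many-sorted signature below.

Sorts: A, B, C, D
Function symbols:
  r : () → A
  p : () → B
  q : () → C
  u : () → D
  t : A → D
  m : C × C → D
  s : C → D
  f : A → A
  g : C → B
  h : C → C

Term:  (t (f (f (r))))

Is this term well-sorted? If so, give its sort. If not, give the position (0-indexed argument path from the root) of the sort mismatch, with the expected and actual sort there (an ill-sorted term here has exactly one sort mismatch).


well-sorted; sort = D

      (r) : A
    (f (r)) : A
  (f (f (r))) : A
(t (f (f (r)))) : D


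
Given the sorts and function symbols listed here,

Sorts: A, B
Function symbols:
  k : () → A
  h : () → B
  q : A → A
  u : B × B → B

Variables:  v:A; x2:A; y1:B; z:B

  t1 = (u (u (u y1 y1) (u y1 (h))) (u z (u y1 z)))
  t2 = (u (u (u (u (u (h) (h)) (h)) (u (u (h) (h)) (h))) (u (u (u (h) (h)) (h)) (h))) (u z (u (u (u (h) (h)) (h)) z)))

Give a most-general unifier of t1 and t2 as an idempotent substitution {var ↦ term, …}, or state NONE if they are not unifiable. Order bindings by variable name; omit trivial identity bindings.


{y1 ↦ (u (u (h) (h)) (h))}


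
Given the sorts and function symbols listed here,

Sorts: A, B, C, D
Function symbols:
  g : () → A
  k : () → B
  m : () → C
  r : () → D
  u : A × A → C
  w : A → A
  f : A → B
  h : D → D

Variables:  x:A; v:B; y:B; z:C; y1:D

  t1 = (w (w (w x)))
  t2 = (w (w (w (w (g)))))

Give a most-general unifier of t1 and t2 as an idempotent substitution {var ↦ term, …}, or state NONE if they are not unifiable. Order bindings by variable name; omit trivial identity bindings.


{x ↦ (w (g))}


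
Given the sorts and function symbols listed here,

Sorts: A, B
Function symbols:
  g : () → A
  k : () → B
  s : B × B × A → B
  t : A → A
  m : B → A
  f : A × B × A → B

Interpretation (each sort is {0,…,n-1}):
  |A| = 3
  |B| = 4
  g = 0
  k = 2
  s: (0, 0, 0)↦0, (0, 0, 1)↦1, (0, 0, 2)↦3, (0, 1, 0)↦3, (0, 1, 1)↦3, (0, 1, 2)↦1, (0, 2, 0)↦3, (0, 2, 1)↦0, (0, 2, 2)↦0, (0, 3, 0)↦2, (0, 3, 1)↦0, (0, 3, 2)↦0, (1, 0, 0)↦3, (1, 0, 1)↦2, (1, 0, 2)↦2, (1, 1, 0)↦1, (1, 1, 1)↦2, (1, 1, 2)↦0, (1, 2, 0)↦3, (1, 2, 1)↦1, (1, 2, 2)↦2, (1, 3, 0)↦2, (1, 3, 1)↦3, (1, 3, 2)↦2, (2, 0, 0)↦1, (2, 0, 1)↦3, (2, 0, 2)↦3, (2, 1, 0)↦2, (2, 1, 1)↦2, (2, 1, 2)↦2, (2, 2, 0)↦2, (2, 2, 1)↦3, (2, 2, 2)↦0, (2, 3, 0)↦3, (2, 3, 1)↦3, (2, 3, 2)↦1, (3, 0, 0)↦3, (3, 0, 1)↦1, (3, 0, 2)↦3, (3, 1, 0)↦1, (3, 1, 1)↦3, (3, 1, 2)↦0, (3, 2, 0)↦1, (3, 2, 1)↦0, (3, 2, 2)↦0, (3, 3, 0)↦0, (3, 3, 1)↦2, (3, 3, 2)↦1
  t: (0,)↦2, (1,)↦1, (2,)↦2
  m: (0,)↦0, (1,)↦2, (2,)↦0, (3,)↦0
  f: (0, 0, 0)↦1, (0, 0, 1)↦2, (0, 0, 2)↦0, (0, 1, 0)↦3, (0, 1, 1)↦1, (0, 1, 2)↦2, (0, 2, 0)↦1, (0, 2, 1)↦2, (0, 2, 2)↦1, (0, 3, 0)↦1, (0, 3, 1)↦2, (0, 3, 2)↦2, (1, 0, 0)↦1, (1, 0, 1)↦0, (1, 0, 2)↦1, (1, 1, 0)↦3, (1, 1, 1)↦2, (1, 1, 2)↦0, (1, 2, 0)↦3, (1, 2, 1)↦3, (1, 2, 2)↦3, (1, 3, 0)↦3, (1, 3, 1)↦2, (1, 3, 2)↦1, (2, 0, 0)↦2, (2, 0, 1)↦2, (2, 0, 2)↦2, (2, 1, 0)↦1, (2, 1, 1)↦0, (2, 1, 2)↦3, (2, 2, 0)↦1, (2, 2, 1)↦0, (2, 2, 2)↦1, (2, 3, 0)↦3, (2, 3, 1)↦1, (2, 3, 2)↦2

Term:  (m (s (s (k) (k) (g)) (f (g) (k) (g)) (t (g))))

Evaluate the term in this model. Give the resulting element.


  k = 2
  k = 2
  g = 0
  (s (k) (k) (g)) = s(2, 2, 0) = 2
  g = 0
  k = 2
  g = 0
  (f (g) (k) (g)) = f(0, 2, 0) = 1
  g = 0
  (t (g)) = t(0,) = 2
  (s (s (k) (k) (g)) (f (g) (k) (g)) (t (g))) = s(2, 1, 2) = 2
  (m (s (s (k) (k) (g)) (f (g) (k) (g)) (t (g)))) = m(2,) = 0

value = 0


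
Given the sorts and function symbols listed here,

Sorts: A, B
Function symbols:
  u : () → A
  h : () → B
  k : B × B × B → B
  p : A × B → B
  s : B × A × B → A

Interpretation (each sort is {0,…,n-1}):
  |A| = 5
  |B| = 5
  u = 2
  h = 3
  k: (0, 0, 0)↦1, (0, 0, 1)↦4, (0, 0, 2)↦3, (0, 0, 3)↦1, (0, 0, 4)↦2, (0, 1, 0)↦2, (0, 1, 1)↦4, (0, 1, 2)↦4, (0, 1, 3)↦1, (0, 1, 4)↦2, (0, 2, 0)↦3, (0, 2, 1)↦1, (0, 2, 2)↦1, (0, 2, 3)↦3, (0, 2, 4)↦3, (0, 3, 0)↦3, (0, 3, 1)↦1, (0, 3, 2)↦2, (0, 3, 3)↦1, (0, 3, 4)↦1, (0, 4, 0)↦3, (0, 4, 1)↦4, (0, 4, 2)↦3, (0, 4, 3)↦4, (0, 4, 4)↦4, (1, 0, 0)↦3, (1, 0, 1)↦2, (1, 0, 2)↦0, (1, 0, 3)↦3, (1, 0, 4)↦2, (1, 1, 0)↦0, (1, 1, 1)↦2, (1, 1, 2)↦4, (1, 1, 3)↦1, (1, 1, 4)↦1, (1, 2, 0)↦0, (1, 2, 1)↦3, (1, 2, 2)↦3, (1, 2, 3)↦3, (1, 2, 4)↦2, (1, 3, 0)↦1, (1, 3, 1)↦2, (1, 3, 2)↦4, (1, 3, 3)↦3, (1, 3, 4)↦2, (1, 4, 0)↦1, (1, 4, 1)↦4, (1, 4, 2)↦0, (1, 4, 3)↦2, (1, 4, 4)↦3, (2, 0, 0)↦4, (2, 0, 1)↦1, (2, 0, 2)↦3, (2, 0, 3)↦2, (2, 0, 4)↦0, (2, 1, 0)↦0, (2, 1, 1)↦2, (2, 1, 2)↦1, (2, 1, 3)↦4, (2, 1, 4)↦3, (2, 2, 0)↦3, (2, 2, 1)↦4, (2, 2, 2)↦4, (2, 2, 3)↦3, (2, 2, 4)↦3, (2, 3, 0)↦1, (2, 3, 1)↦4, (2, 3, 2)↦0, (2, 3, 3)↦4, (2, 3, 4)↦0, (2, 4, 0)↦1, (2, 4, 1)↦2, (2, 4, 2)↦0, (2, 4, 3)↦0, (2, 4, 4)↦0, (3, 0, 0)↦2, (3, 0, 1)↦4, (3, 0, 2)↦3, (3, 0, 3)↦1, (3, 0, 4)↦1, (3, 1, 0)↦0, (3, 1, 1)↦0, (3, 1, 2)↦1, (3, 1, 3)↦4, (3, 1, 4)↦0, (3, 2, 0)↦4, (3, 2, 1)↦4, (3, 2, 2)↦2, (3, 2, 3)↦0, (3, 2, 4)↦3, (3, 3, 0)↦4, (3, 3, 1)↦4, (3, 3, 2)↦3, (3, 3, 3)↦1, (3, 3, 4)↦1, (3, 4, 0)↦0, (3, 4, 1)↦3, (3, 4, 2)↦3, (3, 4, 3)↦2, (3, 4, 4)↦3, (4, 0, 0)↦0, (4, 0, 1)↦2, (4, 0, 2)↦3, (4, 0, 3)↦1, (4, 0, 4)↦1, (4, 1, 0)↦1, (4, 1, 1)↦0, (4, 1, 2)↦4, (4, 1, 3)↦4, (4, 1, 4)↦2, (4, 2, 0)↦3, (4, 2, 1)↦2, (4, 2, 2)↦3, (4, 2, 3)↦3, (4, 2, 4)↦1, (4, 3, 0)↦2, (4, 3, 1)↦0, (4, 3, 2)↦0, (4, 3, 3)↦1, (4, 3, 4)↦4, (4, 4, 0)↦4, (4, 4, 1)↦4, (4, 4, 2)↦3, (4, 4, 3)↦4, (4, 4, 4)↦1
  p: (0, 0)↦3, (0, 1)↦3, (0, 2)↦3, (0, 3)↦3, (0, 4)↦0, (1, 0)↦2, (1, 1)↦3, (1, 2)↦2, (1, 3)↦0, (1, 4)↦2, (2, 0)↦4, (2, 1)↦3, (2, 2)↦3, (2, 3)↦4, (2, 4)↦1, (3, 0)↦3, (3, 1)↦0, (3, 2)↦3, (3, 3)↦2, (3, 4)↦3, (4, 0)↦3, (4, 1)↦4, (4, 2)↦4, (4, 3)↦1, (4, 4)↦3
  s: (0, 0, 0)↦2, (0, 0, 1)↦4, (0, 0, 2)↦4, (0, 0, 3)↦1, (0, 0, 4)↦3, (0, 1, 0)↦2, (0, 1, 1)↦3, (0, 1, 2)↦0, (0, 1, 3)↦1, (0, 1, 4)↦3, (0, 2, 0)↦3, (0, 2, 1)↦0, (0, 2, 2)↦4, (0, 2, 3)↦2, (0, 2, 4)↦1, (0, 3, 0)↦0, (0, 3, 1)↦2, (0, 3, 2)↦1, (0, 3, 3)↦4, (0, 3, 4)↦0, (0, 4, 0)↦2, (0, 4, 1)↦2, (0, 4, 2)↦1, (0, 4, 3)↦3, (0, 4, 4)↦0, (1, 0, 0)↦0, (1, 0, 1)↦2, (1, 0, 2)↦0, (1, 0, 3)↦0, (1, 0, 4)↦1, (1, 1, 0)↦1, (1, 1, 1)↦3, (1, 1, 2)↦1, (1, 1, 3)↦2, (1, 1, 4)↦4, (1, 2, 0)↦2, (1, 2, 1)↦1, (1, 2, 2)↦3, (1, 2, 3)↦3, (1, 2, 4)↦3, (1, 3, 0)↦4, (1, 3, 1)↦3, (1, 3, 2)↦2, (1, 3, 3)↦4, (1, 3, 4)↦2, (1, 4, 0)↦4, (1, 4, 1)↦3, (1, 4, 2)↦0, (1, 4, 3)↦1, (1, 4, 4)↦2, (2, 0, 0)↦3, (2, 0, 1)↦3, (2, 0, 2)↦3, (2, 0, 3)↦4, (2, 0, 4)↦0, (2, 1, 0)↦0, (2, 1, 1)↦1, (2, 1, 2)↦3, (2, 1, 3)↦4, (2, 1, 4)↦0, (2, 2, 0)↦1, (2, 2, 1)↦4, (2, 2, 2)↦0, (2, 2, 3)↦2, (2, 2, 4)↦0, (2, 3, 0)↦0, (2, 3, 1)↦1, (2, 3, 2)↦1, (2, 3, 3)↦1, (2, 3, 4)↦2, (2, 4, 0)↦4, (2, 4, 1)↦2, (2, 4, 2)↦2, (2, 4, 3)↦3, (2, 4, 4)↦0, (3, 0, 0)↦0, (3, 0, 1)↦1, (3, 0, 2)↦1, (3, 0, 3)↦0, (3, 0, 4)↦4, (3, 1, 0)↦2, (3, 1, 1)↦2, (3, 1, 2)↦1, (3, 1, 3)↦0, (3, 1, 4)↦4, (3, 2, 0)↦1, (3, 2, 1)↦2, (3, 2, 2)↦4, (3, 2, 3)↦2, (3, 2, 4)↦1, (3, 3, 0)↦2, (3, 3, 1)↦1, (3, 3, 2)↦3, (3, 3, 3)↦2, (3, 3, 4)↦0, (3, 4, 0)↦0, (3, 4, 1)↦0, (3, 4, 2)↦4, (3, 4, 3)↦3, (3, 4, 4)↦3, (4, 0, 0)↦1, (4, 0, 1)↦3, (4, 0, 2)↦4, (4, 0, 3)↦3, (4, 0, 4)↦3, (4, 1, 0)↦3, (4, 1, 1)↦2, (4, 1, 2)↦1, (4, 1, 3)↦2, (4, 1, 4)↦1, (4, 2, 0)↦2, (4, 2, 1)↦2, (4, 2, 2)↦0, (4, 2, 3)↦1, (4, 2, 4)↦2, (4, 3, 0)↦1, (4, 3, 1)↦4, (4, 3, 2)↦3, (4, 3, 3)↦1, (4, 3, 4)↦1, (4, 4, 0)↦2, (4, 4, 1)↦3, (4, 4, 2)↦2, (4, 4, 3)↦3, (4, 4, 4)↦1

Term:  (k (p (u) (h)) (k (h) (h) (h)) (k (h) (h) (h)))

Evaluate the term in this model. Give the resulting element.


  u = 2
  h = 3
  (p (u) (h)) = p(2, 3) = 4
  h = 3
  h = 3
  h = 3
  (k (h) (h) (h)) = k(3, 3, 3) = 1
  h = 3
  h = 3
  h = 3
  (k (h) (h) (h)) = k(3, 3, 3) = 1
  (k (p (u) (h)) (k (h) (h) (h)) (k (h) (h) (h))) = k(4, 1, 1) = 0

value = 0


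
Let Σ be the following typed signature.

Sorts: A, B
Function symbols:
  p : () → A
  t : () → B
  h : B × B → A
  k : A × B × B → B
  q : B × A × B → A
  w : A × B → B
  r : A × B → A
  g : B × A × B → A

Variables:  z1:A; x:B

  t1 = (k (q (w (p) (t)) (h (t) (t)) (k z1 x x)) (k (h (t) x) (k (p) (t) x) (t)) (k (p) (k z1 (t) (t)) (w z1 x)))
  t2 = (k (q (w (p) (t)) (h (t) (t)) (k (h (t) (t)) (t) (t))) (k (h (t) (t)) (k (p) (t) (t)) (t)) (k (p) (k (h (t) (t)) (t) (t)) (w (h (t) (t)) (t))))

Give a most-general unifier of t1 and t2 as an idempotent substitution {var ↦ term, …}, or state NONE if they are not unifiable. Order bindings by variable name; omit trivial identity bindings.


{x ↦ (t), z1 ↦ (h (t) (t))}


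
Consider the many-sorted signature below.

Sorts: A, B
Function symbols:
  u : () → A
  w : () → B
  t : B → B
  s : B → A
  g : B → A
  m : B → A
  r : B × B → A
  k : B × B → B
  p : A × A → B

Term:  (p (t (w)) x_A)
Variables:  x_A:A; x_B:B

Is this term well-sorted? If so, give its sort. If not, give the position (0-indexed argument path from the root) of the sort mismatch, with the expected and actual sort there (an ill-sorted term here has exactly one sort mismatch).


    (w) : B
  (t (w)) : B
  x_A : A
(p (t (w)) x_A) : ✗ arg 0 at [0] has sort B, expected A

ill-sorted at position [0]: expected A, got B


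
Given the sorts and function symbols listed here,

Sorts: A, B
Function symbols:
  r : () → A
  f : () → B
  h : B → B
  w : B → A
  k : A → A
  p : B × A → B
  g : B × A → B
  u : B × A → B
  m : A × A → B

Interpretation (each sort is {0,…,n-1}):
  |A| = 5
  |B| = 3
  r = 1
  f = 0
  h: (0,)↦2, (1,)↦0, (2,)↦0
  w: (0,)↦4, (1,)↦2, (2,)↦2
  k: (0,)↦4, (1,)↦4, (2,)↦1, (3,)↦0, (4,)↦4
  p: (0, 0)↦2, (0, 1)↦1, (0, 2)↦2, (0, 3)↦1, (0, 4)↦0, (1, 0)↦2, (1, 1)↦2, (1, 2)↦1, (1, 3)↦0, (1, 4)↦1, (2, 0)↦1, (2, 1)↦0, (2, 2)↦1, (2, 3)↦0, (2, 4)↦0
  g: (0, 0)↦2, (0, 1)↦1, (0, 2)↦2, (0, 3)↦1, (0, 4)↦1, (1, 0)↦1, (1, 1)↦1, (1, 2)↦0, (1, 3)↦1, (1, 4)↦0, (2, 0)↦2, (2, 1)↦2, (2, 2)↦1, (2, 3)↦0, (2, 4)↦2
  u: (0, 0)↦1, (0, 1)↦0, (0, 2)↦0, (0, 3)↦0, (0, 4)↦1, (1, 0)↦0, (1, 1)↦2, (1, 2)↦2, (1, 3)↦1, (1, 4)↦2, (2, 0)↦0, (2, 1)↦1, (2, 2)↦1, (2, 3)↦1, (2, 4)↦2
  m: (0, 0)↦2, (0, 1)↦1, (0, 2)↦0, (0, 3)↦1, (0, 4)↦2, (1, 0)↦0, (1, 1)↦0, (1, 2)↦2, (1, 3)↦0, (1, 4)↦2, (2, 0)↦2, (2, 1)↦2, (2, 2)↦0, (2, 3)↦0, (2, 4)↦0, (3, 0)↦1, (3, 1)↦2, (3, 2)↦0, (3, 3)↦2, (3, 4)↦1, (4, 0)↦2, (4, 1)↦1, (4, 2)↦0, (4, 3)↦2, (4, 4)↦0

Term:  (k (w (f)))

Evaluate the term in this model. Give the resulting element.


  f = 0
  (w (f)) = w(0,) = 4
  (k (w (f))) = k(4,) = 4

value = 4


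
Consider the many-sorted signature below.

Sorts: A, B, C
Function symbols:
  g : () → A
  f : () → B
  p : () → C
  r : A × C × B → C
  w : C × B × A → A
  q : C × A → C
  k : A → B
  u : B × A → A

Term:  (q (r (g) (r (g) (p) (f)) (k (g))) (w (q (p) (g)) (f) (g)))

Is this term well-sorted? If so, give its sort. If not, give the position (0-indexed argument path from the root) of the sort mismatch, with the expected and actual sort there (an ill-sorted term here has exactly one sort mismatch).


    (g) : A
      (g) : A
      (p) : C
      (f) : B
    (r (g) (p) (f)) : C
      (g) : A
    (k (g)) : B
  (r (g) (r (g) (p) (f)) (k (g))) : C
      (p) : C
      (g) : A
    (q (p) (g)) : C
    (f) : B
    (g) : A
  (w (q (p) (g)) (f) (g)) : A
(q (r (g) (r (g) (p) (f)) (k (g))) (w (q (p) (g)) (f) (g))) : C

well-sorted; sort = C
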